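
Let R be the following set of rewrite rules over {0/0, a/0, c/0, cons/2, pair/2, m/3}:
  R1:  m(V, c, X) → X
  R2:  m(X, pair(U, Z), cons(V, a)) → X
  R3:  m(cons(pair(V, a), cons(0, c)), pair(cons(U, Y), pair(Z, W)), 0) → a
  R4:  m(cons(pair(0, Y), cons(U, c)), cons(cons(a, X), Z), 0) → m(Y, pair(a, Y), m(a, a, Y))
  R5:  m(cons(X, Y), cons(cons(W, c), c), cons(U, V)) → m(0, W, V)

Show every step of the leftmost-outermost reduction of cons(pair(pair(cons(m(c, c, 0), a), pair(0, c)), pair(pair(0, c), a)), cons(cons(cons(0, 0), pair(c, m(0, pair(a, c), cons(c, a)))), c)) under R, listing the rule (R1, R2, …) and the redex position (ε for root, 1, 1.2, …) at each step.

1. cons(pair(pair(cons(m(c, c, 0), a), pair(0, c)), pair(pair(0, c), a)), cons(cons(cons(0, 0), pair(c, m(0, pair(a, c), cons(c, a)))), c))  →  cons(pair(pair(cons(0, a), pair(0, c)), pair(pair(0, c), a)), cons(cons(cons(0, 0), pair(c, m(0, pair(a, c), cons(c, a)))), c))   [R1 at 1.1.1.1]
2. cons(pair(pair(cons(0, a), pair(0, c)), pair(pair(0, c), a)), cons(cons(cons(0, 0), pair(c, m(0, pair(a, c), cons(c, a)))), c))  →  cons(pair(pair(cons(0, a), pair(0, c)), pair(pair(0, c), a)), cons(cons(cons(0, 0), pair(c, 0)), c))   [R2 at 2.1.2.2]

cons(pair(pair(cons(0, a), pair(0, c)), pair(pair(0, c), a)), cons(cons(cons(0, 0), pair(c, 0)), c))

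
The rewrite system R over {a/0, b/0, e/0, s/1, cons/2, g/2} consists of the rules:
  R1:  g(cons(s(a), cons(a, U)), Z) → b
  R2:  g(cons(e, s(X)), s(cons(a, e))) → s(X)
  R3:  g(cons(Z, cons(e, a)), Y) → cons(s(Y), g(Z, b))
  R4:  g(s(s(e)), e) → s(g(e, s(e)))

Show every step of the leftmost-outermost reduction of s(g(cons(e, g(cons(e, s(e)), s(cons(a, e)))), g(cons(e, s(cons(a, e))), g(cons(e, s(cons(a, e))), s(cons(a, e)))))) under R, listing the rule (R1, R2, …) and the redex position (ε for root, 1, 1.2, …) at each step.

s(s(e))

1. s(g(cons(e, g(cons(e, s(e)), s(cons(a, e)))), g(cons(e, s(cons(a, e))), g(cons(e, s(cons(a, e))), s(cons(a, e))))))  →  s(g(cons(e, s(e)), g(cons(e, s(cons(a, e))), g(cons(e, s(cons(a, e))), s(cons(a, e))))))   [R2 at 1.1.2]
2. s(g(cons(e, s(e)), g(cons(e, s(cons(a, e))), g(cons(e, s(cons(a, e))), s(cons(a, e))))))  →  s(g(cons(e, s(e)), g(cons(e, s(cons(a, e))), s(cons(a, e)))))   [R2 at 1.2.2]
3. s(g(cons(e, s(e)), g(cons(e, s(cons(a, e))), s(cons(a, e)))))  →  s(g(cons(e, s(e)), s(cons(a, e))))   [R2 at 1.2]
4. s(g(cons(e, s(e)), s(cons(a, e))))  →  s(s(e))   [R2 at 1]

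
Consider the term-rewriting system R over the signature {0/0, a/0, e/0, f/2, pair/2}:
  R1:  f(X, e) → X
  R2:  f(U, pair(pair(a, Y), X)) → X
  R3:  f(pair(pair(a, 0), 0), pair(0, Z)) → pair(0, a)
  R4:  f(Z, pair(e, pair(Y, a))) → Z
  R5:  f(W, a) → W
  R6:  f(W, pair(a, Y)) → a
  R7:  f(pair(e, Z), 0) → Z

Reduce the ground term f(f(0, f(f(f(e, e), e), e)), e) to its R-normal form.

0

1. f(f(0, f(f(f(e, e), e), e)), e)  →  f(0, f(f(f(e, e), e), e))   [R1 at ε]
2. f(0, f(f(f(e, e), e), e))  →  f(0, f(f(e, e), e))   [R1 at 2]
3. f(0, f(f(e, e), e))  →  f(0, f(e, e))   [R1 at 2]
4. f(0, f(e, e))  →  f(0, e)   [R1 at 2]
5. f(0, e)  →  0   [R1 at ε]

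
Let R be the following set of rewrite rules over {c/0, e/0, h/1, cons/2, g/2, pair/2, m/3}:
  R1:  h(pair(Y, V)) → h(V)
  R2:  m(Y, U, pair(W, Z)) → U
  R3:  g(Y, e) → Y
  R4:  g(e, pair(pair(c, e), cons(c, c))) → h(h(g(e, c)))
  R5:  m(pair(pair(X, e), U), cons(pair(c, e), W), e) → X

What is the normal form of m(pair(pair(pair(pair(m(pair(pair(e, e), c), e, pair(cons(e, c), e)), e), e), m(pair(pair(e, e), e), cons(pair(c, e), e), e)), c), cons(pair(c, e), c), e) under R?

pair(pair(e, e), e)

1. m(pair(pair(pair(pair(m(pair(pair(e, e), c), e, pair(cons(e, c), e)), e), e), m(pair(pair(e, e), e), cons(pair(c, e), e), e)), c), cons(pair(c, e), c), e)  →  m(pair(pair(pair(pair(e, e), e), m(pair(pair(e, e), e), cons(pair(c, e), e), e)), c), cons(pair(c, e), c), e)   [R2 at 1.1.1.1.1]
2. m(pair(pair(pair(pair(e, e), e), m(pair(pair(e, e), e), cons(pair(c, e), e), e)), c), cons(pair(c, e), c), e)  →  m(pair(pair(pair(pair(e, e), e), e), c), cons(pair(c, e), c), e)   [R5 at 1.1.2]
3. m(pair(pair(pair(pair(e, e), e), e), c), cons(pair(c, e), c), e)  →  pair(pair(e, e), e)   [R5 at ε]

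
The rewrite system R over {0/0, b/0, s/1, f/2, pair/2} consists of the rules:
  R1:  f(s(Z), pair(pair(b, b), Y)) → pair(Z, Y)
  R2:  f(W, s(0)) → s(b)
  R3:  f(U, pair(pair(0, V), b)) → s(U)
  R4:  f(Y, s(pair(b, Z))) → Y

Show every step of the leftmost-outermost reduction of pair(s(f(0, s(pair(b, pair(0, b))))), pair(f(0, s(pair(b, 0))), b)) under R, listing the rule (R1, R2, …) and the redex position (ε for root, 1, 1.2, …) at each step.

1. pair(s(f(0, s(pair(b, pair(0, b))))), pair(f(0, s(pair(b, 0))), b))  →  pair(s(0), pair(f(0, s(pair(b, 0))), b))   [R4 at 1.1]
2. pair(s(0), pair(f(0, s(pair(b, 0))), b))  →  pair(s(0), pair(0, b))   [R4 at 2.1]

pair(s(0), pair(0, b))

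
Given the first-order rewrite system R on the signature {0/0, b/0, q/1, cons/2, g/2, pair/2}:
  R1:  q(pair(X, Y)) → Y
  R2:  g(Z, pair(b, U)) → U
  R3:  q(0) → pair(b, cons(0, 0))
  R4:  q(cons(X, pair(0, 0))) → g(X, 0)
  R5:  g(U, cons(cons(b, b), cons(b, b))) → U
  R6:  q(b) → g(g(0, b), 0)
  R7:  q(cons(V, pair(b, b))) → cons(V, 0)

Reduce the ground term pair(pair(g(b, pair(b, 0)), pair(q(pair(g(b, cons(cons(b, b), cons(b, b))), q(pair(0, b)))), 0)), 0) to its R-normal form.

1. pair(pair(g(b, pair(b, 0)), pair(q(pair(g(b, cons(cons(b, b), cons(b, b))), q(pair(0, b)))), 0)), 0)  →  pair(pair(0, pair(q(pair(g(b, cons(cons(b, b), cons(b, b))), q(pair(0, b)))), 0)), 0)   [R2 at 1.1]
2. pair(pair(0, pair(q(pair(g(b, cons(cons(b, b), cons(b, b))), q(pair(0, b)))), 0)), 0)  →  pair(pair(0, pair(q(pair(0, b)), 0)), 0)   [R1 at 1.2.1]
3. pair(pair(0, pair(q(pair(0, b)), 0)), 0)  →  pair(pair(0, pair(b, 0)), 0)   [R1 at 1.2.1]

pair(pair(0, pair(b, 0)), 0)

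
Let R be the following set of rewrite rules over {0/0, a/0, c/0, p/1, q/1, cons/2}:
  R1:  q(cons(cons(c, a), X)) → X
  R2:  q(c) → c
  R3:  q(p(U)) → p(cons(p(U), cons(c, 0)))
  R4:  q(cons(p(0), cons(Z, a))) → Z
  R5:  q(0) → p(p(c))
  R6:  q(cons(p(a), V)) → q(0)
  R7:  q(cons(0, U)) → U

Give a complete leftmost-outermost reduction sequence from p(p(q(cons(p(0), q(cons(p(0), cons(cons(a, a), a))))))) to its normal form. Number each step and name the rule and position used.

1. p(p(q(cons(p(0), q(cons(p(0), cons(cons(a, a), a)))))))  →  p(p(q(cons(p(0), cons(a, a)))))   [R4 at 1.1.1.2]
2. p(p(q(cons(p(0), cons(a, a)))))  →  p(p(a))   [R4 at 1.1]

p(p(a))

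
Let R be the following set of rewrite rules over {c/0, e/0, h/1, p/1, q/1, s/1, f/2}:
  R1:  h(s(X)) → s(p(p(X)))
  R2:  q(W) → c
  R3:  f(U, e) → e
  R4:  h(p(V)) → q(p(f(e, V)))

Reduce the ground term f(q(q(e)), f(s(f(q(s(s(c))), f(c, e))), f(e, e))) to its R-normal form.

e

1. f(q(q(e)), f(s(f(q(s(s(c))), f(c, e))), f(e, e)))  →  f(c, f(s(f(q(s(s(c))), f(c, e))), f(e, e)))   [R2 at 1]
2. f(c, f(s(f(q(s(s(c))), f(c, e))), f(e, e)))  →  f(c, f(s(f(c, f(c, e))), f(e, e)))   [R2 at 2.1.1.1]
3. f(c, f(s(f(c, f(c, e))), f(e, e)))  →  f(c, f(s(f(c, e)), f(e, e)))   [R3 at 2.1.1.2]
4. f(c, f(s(f(c, e)), f(e, e)))  →  f(c, f(s(e), f(e, e)))   [R3 at 2.1.1]
5. f(c, f(s(e), f(e, e)))  →  f(c, f(s(e), e))   [R3 at 2.2]
6. f(c, f(s(e), e))  →  f(c, e)   [R3 at 2]
7. f(c, e)  →  e   [R3 at ε]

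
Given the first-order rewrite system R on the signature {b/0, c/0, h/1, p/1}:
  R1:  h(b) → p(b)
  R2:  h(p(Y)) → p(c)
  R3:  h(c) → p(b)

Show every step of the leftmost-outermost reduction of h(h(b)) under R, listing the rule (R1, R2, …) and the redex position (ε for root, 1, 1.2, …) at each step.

p(c)

1. h(h(b))  →  h(p(b))   [R1 at 1]
2. h(p(b))  →  p(c)   [R2 at ε]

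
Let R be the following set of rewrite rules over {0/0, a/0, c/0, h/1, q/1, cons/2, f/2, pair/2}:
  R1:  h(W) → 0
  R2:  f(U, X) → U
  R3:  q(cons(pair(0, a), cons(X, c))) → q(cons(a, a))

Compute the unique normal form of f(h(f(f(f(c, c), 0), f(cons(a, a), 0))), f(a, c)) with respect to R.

1. f(h(f(f(f(c, c), 0), f(cons(a, a), 0))), f(a, c))  →  h(f(f(f(c, c), 0), f(cons(a, a), 0)))   [R2 at ε]
2. h(f(f(f(c, c), 0), f(cons(a, a), 0)))  →  0   [R1 at ε]

0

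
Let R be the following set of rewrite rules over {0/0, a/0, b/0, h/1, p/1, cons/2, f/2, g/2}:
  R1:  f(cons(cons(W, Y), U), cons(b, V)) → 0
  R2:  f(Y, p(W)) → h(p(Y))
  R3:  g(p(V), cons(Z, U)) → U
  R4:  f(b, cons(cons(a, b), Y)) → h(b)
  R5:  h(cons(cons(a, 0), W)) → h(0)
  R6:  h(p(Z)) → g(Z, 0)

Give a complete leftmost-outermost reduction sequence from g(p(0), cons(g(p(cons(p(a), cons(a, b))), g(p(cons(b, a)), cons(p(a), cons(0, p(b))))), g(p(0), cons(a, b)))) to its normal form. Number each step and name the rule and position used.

1. g(p(0), cons(g(p(cons(p(a), cons(a, b))), g(p(cons(b, a)), cons(p(a), cons(0, p(b))))), g(p(0), cons(a, b))))  →  g(p(0), cons(a, b))   [R3 at ε]
2. g(p(0), cons(a, b))  →  b   [R3 at ε]

b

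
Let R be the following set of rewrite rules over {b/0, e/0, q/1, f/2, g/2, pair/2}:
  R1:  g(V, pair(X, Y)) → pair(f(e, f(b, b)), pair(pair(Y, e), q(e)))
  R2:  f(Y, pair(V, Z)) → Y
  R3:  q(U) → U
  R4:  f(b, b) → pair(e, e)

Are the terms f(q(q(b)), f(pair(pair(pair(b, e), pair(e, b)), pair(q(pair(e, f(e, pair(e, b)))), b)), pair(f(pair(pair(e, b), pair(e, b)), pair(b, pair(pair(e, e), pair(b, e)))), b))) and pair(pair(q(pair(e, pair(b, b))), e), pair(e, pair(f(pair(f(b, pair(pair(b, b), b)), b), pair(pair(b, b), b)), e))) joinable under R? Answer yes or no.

Reduce t₁ = f(q(q(b)), f(pair(pair(pair(b, e), pair(e, b)), pair(q(pair(e, f(e, pair(e, b)))), b)), pair(f(pair(pair(e, b), pair(e, b)), pair(b, pair(pair(e, e), pair(b, e)))), b))):
1. f(q(q(b)), f(pair(pair(pair(b, e), pair(e, b)), pair(q(pair(e, f(e, pair(e, b)))), b)), pair(f(pair(pair(e, b), pair(e, b)), pair(b, pair(pair(e, e), pair(b, e)))), b)))  →  f(q(b), f(pair(pair(pair(b, e), pair(e, b)), pair(q(pair(e, f(e, pair(e, b)))), b)), pair(f(pair(pair(e, b), pair(e, b)), pair(b, pair(pair(e, e), pair(b, e)))), b)))   [R3 at 1]
2. f(q(b), f(pair(pair(pair(b, e), pair(e, b)), pair(q(pair(e, f(e, pair(e, b)))), b)), pair(f(pair(pair(e, b), pair(e, b)), pair(b, pair(pair(e, e), pair(b, e)))), b)))  →  f(b, f(pair(pair(pair(b, e), pair(e, b)), pair(q(pair(e, f(e, pair(e, b)))), b)), pair(f(pair(pair(e, b), pair(e, b)), pair(b, pair(pair(e, e), pair(b, e)))), b)))   [R3 at 1]
3. f(b, f(pair(pair(pair(b, e), pair(e, b)), pair(q(pair(e, f(e, pair(e, b)))), b)), pair(f(pair(pair(e, b), pair(e, b)), pair(b, pair(pair(e, e), pair(b, e)))), b)))  →  f(b, pair(pair(pair(b, e), pair(e, b)), pair(q(pair(e, f(e, pair(e, b)))), b)))   [R2 at 2]
4. f(b, pair(pair(pair(b, e), pair(e, b)), pair(q(pair(e, f(e, pair(e, b)))), b)))  →  b   [R2 at ε]

Reduce t₂ = pair(pair(q(pair(e, pair(b, b))), e), pair(e, pair(f(pair(f(b, pair(pair(b, b), b)), b), pair(pair(b, b), b)), e))):
1. pair(pair(q(pair(e, pair(b, b))), e), pair(e, pair(f(pair(f(b, pair(pair(b, b), b)), b), pair(pair(b, b), b)), e)))  →  pair(pair(pair(e, pair(b, b)), e), pair(e, pair(f(pair(f(b, pair(pair(b, b), b)), b), pair(pair(b, b), b)), e)))   [R3 at 1.1]
2. pair(pair(pair(e, pair(b, b)), e), pair(e, pair(f(pair(f(b, pair(pair(b, b), b)), b), pair(pair(b, b), b)), e)))  →  pair(pair(pair(e, pair(b, b)), e), pair(e, pair(pair(f(b, pair(pair(b, b), b)), b), e)))   [R2 at 2.2.1]
3. pair(pair(pair(e, pair(b, b)), e), pair(e, pair(pair(f(b, pair(pair(b, b), b)), b), e)))  →  pair(pair(pair(e, pair(b, b)), e), pair(e, pair(pair(b, b), e)))   [R2 at 2.2.1.1]

no — NF(t₁) = b, NF(t₂) = pair(pair(pair(e, pair(b, b)), e), pair(e, pair(pair(b, b), e)))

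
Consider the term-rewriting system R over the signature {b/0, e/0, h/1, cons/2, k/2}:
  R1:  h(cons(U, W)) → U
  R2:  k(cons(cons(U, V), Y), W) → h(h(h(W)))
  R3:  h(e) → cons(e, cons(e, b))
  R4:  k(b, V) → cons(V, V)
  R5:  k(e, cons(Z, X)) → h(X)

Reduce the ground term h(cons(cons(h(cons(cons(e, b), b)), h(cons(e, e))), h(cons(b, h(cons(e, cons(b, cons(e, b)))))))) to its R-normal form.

cons(cons(e, b), e)

1. h(cons(cons(h(cons(cons(e, b), b)), h(cons(e, e))), h(cons(b, h(cons(e, cons(b, cons(e, b))))))))  →  cons(h(cons(cons(e, b), b)), h(cons(e, e)))   [R1 at ε]
2. cons(h(cons(cons(e, b), b)), h(cons(e, e)))  →  cons(cons(e, b), h(cons(e, e)))   [R1 at 1]
3. cons(cons(e, b), h(cons(e, e)))  →  cons(cons(e, b), e)   [R1 at 2]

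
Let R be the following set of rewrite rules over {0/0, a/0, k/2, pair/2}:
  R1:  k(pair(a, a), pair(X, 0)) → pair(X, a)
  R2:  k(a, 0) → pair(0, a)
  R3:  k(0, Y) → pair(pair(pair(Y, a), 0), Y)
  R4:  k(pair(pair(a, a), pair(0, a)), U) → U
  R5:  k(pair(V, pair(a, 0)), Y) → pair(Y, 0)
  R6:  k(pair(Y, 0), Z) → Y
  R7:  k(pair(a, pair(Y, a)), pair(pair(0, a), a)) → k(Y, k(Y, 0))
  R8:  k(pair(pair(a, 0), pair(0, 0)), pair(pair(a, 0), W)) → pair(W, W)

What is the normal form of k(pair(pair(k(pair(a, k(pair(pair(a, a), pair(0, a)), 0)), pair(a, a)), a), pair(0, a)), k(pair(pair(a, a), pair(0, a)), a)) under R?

a

1. k(pair(pair(k(pair(a, k(pair(pair(a, a), pair(0, a)), 0)), pair(a, a)), a), pair(0, a)), k(pair(pair(a, a), pair(0, a)), a))  →  k(pair(pair(k(pair(a, 0), pair(a, a)), a), pair(0, a)), k(pair(pair(a, a), pair(0, a)), a))   [R4 at 1.1.1.1.2]
2. k(pair(pair(k(pair(a, 0), pair(a, a)), a), pair(0, a)), k(pair(pair(a, a), pair(0, a)), a))  →  k(pair(pair(a, a), pair(0, a)), k(pair(pair(a, a), pair(0, a)), a))   [R6 at 1.1.1]
3. k(pair(pair(a, a), pair(0, a)), k(pair(pair(a, a), pair(0, a)), a))  →  k(pair(pair(a, a), pair(0, a)), a)   [R4 at ε]
4. k(pair(pair(a, a), pair(0, a)), a)  →  a   [R4 at ε]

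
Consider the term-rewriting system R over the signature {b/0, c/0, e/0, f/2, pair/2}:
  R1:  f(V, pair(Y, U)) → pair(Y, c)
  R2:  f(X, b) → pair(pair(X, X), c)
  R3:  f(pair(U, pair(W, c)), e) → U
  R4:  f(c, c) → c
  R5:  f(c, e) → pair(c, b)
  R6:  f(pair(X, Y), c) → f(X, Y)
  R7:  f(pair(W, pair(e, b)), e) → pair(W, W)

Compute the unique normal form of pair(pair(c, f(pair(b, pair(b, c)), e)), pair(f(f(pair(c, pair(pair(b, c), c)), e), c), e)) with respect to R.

pair(pair(c, b), pair(c, e))

1. pair(pair(c, f(pair(b, pair(b, c)), e)), pair(f(f(pair(c, pair(pair(b, c), c)), e), c), e))  →  pair(pair(c, b), pair(f(f(pair(c, pair(pair(b, c), c)), e), c), e))   [R3 at 1.2]
2. pair(pair(c, b), pair(f(f(pair(c, pair(pair(b, c), c)), e), c), e))  →  pair(pair(c, b), pair(f(c, c), e))   [R3 at 2.1.1]
3. pair(pair(c, b), pair(f(c, c), e))  →  pair(pair(c, b), pair(c, e))   [R4 at 2.1]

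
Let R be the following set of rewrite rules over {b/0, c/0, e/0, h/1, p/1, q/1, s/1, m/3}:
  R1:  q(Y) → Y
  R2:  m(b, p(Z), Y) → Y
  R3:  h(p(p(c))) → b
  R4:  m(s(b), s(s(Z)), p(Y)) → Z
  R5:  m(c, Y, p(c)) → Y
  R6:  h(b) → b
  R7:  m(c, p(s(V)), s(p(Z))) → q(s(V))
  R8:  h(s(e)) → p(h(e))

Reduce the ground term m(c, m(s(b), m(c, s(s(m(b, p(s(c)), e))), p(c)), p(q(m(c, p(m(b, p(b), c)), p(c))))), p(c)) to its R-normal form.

e

1. m(c, m(s(b), m(c, s(s(m(b, p(s(c)), e))), p(c)), p(q(m(c, p(m(b, p(b), c)), p(c))))), p(c))  →  m(s(b), m(c, s(s(m(b, p(s(c)), e))), p(c)), p(q(m(c, p(m(b, p(b), c)), p(c)))))   [R5 at ε]
2. m(s(b), m(c, s(s(m(b, p(s(c)), e))), p(c)), p(q(m(c, p(m(b, p(b), c)), p(c)))))  →  m(s(b), s(s(m(b, p(s(c)), e))), p(q(m(c, p(m(b, p(b), c)), p(c)))))   [R5 at 2]
3. m(s(b), s(s(m(b, p(s(c)), e))), p(q(m(c, p(m(b, p(b), c)), p(c)))))  →  m(b, p(s(c)), e)   [R4 at ε]
4. m(b, p(s(c)), e)  →  e   [R2 at ε]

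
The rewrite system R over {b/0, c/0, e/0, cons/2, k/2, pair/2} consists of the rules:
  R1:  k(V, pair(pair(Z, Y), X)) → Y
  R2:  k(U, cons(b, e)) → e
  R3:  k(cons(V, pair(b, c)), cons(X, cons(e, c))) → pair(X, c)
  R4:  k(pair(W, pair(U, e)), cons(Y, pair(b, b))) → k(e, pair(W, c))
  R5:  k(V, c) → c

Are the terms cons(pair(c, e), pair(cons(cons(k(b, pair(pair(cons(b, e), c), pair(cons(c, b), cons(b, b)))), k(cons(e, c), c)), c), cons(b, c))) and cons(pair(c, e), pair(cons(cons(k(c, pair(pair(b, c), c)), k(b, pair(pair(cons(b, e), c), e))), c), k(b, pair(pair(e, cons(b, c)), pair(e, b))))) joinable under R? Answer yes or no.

yes — NF(t₁) = cons(pair(c, e), pair(cons(cons(c, c), c), cons(b, c))), NF(t₂) = cons(pair(c, e), pair(cons(cons(c, c), c), cons(b, c)))

Reduce t₁ = cons(pair(c, e), pair(cons(cons(k(b, pair(pair(cons(b, e), c), pair(cons(c, b), cons(b, b)))), k(cons(e, c), c)), c), cons(b, c))):
1. cons(pair(c, e), pair(cons(cons(k(b, pair(pair(cons(b, e), c), pair(cons(c, b), cons(b, b)))), k(cons(e, c), c)), c), cons(b, c)))  →  cons(pair(c, e), pair(cons(cons(c, k(cons(e, c), c)), c), cons(b, c)))   [R1 at 2.1.1.1]
2. cons(pair(c, e), pair(cons(cons(c, k(cons(e, c), c)), c), cons(b, c)))  →  cons(pair(c, e), pair(cons(cons(c, c), c), cons(b, c)))   [R5 at 2.1.1.2]

Reduce t₂ = cons(pair(c, e), pair(cons(cons(k(c, pair(pair(b, c), c)), k(b, pair(pair(cons(b, e), c), e))), c), k(b, pair(pair(e, cons(b, c)), pair(e, b))))):
1. cons(pair(c, e), pair(cons(cons(k(c, pair(pair(b, c), c)), k(b, pair(pair(cons(b, e), c), e))), c), k(b, pair(pair(e, cons(b, c)), pair(e, b)))))  →  cons(pair(c, e), pair(cons(cons(c, k(b, pair(pair(cons(b, e), c), e))), c), k(b, pair(pair(e, cons(b, c)), pair(e, b)))))   [R1 at 2.1.1.1]
2. cons(pair(c, e), pair(cons(cons(c, k(b, pair(pair(cons(b, e), c), e))), c), k(b, pair(pair(e, cons(b, c)), pair(e, b)))))  →  cons(pair(c, e), pair(cons(cons(c, c), c), k(b, pair(pair(e, cons(b, c)), pair(e, b)))))   [R1 at 2.1.1.2]
3. cons(pair(c, e), pair(cons(cons(c, c), c), k(b, pair(pair(e, cons(b, c)), pair(e, b)))))  →  cons(pair(c, e), pair(cons(cons(c, c), c), cons(b, c)))   [R1 at 2.2]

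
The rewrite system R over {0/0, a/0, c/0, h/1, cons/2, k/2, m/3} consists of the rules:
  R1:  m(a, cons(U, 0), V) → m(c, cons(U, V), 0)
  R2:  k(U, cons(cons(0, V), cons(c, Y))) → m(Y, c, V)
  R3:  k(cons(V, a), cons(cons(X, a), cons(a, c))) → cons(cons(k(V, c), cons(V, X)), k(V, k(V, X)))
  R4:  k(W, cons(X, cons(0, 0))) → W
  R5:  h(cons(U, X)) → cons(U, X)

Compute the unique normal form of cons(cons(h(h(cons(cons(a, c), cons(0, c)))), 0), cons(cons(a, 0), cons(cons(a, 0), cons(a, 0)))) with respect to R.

cons(cons(cons(cons(a, c), cons(0, c)), 0), cons(cons(a, 0), cons(cons(a, 0), cons(a, 0))))

1. cons(cons(h(h(cons(cons(a, c), cons(0, c)))), 0), cons(cons(a, 0), cons(cons(a, 0), cons(a, 0))))  →  cons(cons(h(cons(cons(a, c), cons(0, c))), 0), cons(cons(a, 0), cons(cons(a, 0), cons(a, 0))))   [R5 at 1.1.1]
2. cons(cons(h(cons(cons(a, c), cons(0, c))), 0), cons(cons(a, 0), cons(cons(a, 0), cons(a, 0))))  →  cons(cons(cons(cons(a, c), cons(0, c)), 0), cons(cons(a, 0), cons(cons(a, 0), cons(a, 0))))   [R5 at 1.1]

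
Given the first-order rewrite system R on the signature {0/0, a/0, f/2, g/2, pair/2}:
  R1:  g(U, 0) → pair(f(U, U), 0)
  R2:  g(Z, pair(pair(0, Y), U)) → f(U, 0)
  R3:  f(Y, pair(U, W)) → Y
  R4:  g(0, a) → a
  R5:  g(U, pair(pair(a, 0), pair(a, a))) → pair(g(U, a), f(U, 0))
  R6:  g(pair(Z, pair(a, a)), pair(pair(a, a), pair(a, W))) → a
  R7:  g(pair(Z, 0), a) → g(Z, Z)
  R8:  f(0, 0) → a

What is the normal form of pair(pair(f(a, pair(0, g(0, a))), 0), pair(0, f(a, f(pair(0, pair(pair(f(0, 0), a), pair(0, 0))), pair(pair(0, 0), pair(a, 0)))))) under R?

1. pair(pair(f(a, pair(0, g(0, a))), 0), pair(0, f(a, f(pair(0, pair(pair(f(0, 0), a), pair(0, 0))), pair(pair(0, 0), pair(a, 0))))))  →  pair(pair(a, 0), pair(0, f(a, f(pair(0, pair(pair(f(0, 0), a), pair(0, 0))), pair(pair(0, 0), pair(a, 0))))))   [R3 at 1.1]
2. pair(pair(a, 0), pair(0, f(a, f(pair(0, pair(pair(f(0, 0), a), pair(0, 0))), pair(pair(0, 0), pair(a, 0))))))  →  pair(pair(a, 0), pair(0, f(a, pair(0, pair(pair(f(0, 0), a), pair(0, 0))))))   [R3 at 2.2.2]
3. pair(pair(a, 0), pair(0, f(a, pair(0, pair(pair(f(0, 0), a), pair(0, 0))))))  →  pair(pair(a, 0), pair(0, a))   [R3 at 2.2]

pair(pair(a, 0), pair(0, a))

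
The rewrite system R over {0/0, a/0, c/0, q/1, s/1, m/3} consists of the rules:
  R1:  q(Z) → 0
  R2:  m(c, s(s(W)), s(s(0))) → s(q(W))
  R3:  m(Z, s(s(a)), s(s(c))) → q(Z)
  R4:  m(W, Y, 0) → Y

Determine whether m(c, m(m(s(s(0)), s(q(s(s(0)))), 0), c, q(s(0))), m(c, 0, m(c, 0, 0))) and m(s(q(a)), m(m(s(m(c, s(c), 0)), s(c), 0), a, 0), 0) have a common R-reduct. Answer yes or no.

Reduce t₁ = m(c, m(m(s(s(0)), s(q(s(s(0)))), 0), c, q(s(0))), m(c, 0, m(c, 0, 0))):
1. m(c, m(m(s(s(0)), s(q(s(s(0)))), 0), c, q(s(0))), m(c, 0, m(c, 0, 0)))  →  m(c, m(s(q(s(s(0)))), c, q(s(0))), m(c, 0, m(c, 0, 0)))   [R4 at 2.1]
2. m(c, m(s(q(s(s(0)))), c, q(s(0))), m(c, 0, m(c, 0, 0)))  →  m(c, m(s(0), c, q(s(0))), m(c, 0, m(c, 0, 0)))   [R1 at 2.1.1]
3. m(c, m(s(0), c, q(s(0))), m(c, 0, m(c, 0, 0)))  →  m(c, m(s(0), c, 0), m(c, 0, m(c, 0, 0)))   [R1 at 2.3]
4. m(c, m(s(0), c, 0), m(c, 0, m(c, 0, 0)))  →  m(c, c, m(c, 0, m(c, 0, 0)))   [R4 at 2]
5. m(c, c, m(c, 0, m(c, 0, 0)))  →  m(c, c, m(c, 0, 0))   [R4 at 3.3]
6. m(c, c, m(c, 0, 0))  →  m(c, c, 0)   [R4 at 3]
7. m(c, c, 0)  →  c   [R4 at ε]

Reduce t₂ = m(s(q(a)), m(m(s(m(c, s(c), 0)), s(c), 0), a, 0), 0):
1. m(s(q(a)), m(m(s(m(c, s(c), 0)), s(c), 0), a, 0), 0)  →  m(m(s(m(c, s(c), 0)), s(c), 0), a, 0)   [R4 at ε]
2. m(m(s(m(c, s(c), 0)), s(c), 0), a, 0)  →  a   [R4 at ε]

no — NF(t₁) = c, NF(t₂) = a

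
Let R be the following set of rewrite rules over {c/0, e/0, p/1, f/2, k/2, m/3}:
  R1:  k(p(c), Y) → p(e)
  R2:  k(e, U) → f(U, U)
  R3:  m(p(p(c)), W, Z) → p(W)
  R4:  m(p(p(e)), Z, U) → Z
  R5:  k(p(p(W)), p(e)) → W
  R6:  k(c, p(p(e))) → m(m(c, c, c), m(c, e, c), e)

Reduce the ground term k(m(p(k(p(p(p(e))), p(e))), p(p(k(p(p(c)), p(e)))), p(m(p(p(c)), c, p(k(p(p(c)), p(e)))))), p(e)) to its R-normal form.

1. k(m(p(k(p(p(p(e))), p(e))), p(p(k(p(p(c)), p(e)))), p(m(p(p(c)), c, p(k(p(p(c)), p(e)))))), p(e))  →  k(m(p(p(e)), p(p(k(p(p(c)), p(e)))), p(m(p(p(c)), c, p(k(p(p(c)), p(e)))))), p(e))   [R5 at 1.1.1]
2. k(m(p(p(e)), p(p(k(p(p(c)), p(e)))), p(m(p(p(c)), c, p(k(p(p(c)), p(e)))))), p(e))  →  k(p(p(k(p(p(c)), p(e)))), p(e))   [R4 at 1]
3. k(p(p(k(p(p(c)), p(e)))), p(e))  →  k(p(p(c)), p(e))   [R5 at ε]
4. k(p(p(c)), p(e))  →  c   [R5 at ε]

c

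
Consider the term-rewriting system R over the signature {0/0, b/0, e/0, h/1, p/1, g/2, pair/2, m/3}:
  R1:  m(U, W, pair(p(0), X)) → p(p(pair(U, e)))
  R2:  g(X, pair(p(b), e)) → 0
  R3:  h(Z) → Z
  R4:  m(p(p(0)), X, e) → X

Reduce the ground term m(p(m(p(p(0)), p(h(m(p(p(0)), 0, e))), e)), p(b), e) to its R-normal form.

p(b)

1. m(p(m(p(p(0)), p(h(m(p(p(0)), 0, e))), e)), p(b), e)  →  m(p(p(h(m(p(p(0)), 0, e)))), p(b), e)   [R4 at 1.1]
2. m(p(p(h(m(p(p(0)), 0, e)))), p(b), e)  →  m(p(p(m(p(p(0)), 0, e))), p(b), e)   [R3 at 1.1.1]
3. m(p(p(m(p(p(0)), 0, e))), p(b), e)  →  m(p(p(0)), p(b), e)   [R4 at 1.1.1]
4. m(p(p(0)), p(b), e)  →  p(b)   [R4 at ε]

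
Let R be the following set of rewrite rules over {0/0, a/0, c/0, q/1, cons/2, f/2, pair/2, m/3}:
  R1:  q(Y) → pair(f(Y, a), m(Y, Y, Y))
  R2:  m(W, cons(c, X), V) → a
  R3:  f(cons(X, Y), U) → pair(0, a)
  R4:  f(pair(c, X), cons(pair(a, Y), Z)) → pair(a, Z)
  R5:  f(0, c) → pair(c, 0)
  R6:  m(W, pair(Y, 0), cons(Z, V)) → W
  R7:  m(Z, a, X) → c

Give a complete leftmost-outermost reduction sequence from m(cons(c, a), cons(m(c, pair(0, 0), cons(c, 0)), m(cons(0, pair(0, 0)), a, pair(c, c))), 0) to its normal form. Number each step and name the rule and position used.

1. m(cons(c, a), cons(m(c, pair(0, 0), cons(c, 0)), m(cons(0, pair(0, 0)), a, pair(c, c))), 0)  →  m(cons(c, a), cons(c, m(cons(0, pair(0, 0)), a, pair(c, c))), 0)   [R6 at 2.1]
2. m(cons(c, a), cons(c, m(cons(0, pair(0, 0)), a, pair(c, c))), 0)  →  a   [R2 at ε]

a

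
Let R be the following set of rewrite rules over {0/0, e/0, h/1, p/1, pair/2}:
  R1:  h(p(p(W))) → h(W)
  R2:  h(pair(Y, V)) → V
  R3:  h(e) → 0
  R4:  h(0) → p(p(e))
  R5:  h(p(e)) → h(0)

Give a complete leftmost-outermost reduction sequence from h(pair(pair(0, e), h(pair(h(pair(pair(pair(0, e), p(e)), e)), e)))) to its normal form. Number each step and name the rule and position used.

e

1. h(pair(pair(0, e), h(pair(h(pair(pair(pair(0, e), p(e)), e)), e))))  →  h(pair(h(pair(pair(pair(0, e), p(e)), e)), e))   [R2 at ε]
2. h(pair(h(pair(pair(pair(0, e), p(e)), e)), e))  →  e   [R2 at ε]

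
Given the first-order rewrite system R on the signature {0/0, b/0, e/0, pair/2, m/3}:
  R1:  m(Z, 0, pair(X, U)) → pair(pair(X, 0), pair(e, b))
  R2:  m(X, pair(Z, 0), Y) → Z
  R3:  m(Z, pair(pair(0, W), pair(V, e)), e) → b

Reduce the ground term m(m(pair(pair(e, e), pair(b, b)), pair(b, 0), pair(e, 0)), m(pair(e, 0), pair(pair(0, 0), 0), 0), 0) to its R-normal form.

1. m(m(pair(pair(e, e), pair(b, b)), pair(b, 0), pair(e, 0)), m(pair(e, 0), pair(pair(0, 0), 0), 0), 0)  →  m(b, m(pair(e, 0), pair(pair(0, 0), 0), 0), 0)   [R2 at 1]
2. m(b, m(pair(e, 0), pair(pair(0, 0), 0), 0), 0)  →  m(b, pair(0, 0), 0)   [R2 at 2]
3. m(b, pair(0, 0), 0)  →  0   [R2 at ε]

0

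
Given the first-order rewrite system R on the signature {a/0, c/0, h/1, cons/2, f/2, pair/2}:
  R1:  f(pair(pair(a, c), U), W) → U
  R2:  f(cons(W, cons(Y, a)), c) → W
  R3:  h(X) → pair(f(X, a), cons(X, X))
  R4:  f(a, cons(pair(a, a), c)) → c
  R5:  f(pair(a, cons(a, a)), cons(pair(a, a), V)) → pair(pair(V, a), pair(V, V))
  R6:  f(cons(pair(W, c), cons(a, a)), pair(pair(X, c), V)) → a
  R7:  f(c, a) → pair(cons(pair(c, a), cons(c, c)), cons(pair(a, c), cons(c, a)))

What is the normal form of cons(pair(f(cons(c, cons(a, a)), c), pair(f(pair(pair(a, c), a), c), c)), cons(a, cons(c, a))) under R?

cons(pair(c, pair(a, c)), cons(a, cons(c, a)))

1. cons(pair(f(cons(c, cons(a, a)), c), pair(f(pair(pair(a, c), a), c), c)), cons(a, cons(c, a)))  →  cons(pair(c, pair(f(pair(pair(a, c), a), c), c)), cons(a, cons(c, a)))   [R2 at 1.1]
2. cons(pair(c, pair(f(pair(pair(a, c), a), c), c)), cons(a, cons(c, a)))  →  cons(pair(c, pair(a, c)), cons(a, cons(c, a)))   [R1 at 1.2.1]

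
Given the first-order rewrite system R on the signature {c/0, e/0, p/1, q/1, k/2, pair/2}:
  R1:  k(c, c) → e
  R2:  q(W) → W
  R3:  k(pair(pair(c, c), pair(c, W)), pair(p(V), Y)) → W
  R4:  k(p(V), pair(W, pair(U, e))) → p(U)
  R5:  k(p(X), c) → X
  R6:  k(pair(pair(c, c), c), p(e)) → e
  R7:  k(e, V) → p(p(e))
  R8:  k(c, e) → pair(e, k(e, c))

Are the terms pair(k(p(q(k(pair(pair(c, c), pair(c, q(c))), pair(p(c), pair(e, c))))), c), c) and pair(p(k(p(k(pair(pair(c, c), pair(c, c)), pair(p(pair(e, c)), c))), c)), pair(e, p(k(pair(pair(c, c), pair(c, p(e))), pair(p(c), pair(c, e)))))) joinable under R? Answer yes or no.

Reduce t₁ = pair(k(p(q(k(pair(pair(c, c), pair(c, q(c))), pair(p(c), pair(e, c))))), c), c):
1. pair(k(p(q(k(pair(pair(c, c), pair(c, q(c))), pair(p(c), pair(e, c))))), c), c)  →  pair(q(k(pair(pair(c, c), pair(c, q(c))), pair(p(c), pair(e, c)))), c)   [R5 at 1]
2. pair(q(k(pair(pair(c, c), pair(c, q(c))), pair(p(c), pair(e, c)))), c)  →  pair(k(pair(pair(c, c), pair(c, q(c))), pair(p(c), pair(e, c))), c)   [R2 at 1]
3. pair(k(pair(pair(c, c), pair(c, q(c))), pair(p(c), pair(e, c))), c)  →  pair(q(c), c)   [R3 at 1]
4. pair(q(c), c)  →  pair(c, c)   [R2 at 1]

Reduce t₂ = pair(p(k(p(k(pair(pair(c, c), pair(c, c)), pair(p(pair(e, c)), c))), c)), pair(e, p(k(pair(pair(c, c), pair(c, p(e))), pair(p(c), pair(c, e)))))):
1. pair(p(k(p(k(pair(pair(c, c), pair(c, c)), pair(p(pair(e, c)), c))), c)), pair(e, p(k(pair(pair(c, c), pair(c, p(e))), pair(p(c), pair(c, e))))))  →  pair(p(k(pair(pair(c, c), pair(c, c)), pair(p(pair(e, c)), c))), pair(e, p(k(pair(pair(c, c), pair(c, p(e))), pair(p(c), pair(c, e))))))   [R5 at 1.1]
2. pair(p(k(pair(pair(c, c), pair(c, c)), pair(p(pair(e, c)), c))), pair(e, p(k(pair(pair(c, c), pair(c, p(e))), pair(p(c), pair(c, e))))))  →  pair(p(c), pair(e, p(k(pair(pair(c, c), pair(c, p(e))), pair(p(c), pair(c, e))))))   [R3 at 1.1]
3. pair(p(c), pair(e, p(k(pair(pair(c, c), pair(c, p(e))), pair(p(c), pair(c, e))))))  →  pair(p(c), pair(e, p(p(e))))   [R3 at 2.2.1]

no — NF(t₁) = pair(c, c), NF(t₂) = pair(p(c), pair(e, p(p(e))))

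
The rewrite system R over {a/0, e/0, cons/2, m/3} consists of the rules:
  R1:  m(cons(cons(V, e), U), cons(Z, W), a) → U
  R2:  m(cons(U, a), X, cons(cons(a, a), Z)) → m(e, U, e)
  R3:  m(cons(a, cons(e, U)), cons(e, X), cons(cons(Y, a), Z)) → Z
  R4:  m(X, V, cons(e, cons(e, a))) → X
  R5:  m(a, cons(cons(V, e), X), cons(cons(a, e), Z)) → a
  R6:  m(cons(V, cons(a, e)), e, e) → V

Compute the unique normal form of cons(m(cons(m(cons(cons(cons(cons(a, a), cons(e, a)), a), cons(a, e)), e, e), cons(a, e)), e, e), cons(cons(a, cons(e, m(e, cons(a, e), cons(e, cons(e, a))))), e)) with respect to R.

1. cons(m(cons(m(cons(cons(cons(cons(a, a), cons(e, a)), a), cons(a, e)), e, e), cons(a, e)), e, e), cons(cons(a, cons(e, m(e, cons(a, e), cons(e, cons(e, a))))), e))  →  cons(m(cons(cons(cons(cons(a, a), cons(e, a)), a), cons(a, e)), e, e), cons(cons(a, cons(e, m(e, cons(a, e), cons(e, cons(e, a))))), e))   [R6 at 1]
2. cons(m(cons(cons(cons(cons(a, a), cons(e, a)), a), cons(a, e)), e, e), cons(cons(a, cons(e, m(e, cons(a, e), cons(e, cons(e, a))))), e))  →  cons(cons(cons(cons(a, a), cons(e, a)), a), cons(cons(a, cons(e, m(e, cons(a, e), cons(e, cons(e, a))))), e))   [R6 at 1]
3. cons(cons(cons(cons(a, a), cons(e, a)), a), cons(cons(a, cons(e, m(e, cons(a, e), cons(e, cons(e, a))))), e))  →  cons(cons(cons(cons(a, a), cons(e, a)), a), cons(cons(a, cons(e, e)), e))   [R4 at 2.1.2.2]

cons(cons(cons(cons(a, a), cons(e, a)), a), cons(cons(a, cons(e, e)), e))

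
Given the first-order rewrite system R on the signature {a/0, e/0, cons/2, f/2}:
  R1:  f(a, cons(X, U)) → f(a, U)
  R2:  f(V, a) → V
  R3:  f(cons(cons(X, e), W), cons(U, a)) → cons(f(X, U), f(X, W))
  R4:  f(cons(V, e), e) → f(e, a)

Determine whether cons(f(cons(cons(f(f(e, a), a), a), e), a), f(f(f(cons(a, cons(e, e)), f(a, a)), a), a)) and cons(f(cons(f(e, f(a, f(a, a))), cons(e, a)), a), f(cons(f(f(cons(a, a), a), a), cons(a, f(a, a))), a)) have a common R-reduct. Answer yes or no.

no — NF(t₁) = cons(cons(cons(e, a), e), cons(a, cons(e, e))), NF(t₂) = cons(cons(e, cons(e, a)), cons(cons(a, a), cons(a, a)))

Reduce t₁ = cons(f(cons(cons(f(f(e, a), a), a), e), a), f(f(f(cons(a, cons(e, e)), f(a, a)), a), a)):
1. cons(f(cons(cons(f(f(e, a), a), a), e), a), f(f(f(cons(a, cons(e, e)), f(a, a)), a), a))  →  cons(cons(cons(f(f(e, a), a), a), e), f(f(f(cons(a, cons(e, e)), f(a, a)), a), a))   [R2 at 1]
2. cons(cons(cons(f(f(e, a), a), a), e), f(f(f(cons(a, cons(e, e)), f(a, a)), a), a))  →  cons(cons(cons(f(e, a), a), e), f(f(f(cons(a, cons(e, e)), f(a, a)), a), a))   [R2 at 1.1.1]
3. cons(cons(cons(f(e, a), a), e), f(f(f(cons(a, cons(e, e)), f(a, a)), a), a))  →  cons(cons(cons(e, a), e), f(f(f(cons(a, cons(e, e)), f(a, a)), a), a))   [R2 at 1.1.1]
4. cons(cons(cons(e, a), e), f(f(f(cons(a, cons(e, e)), f(a, a)), a), a))  →  cons(cons(cons(e, a), e), f(f(cons(a, cons(e, e)), f(a, a)), a))   [R2 at 2]
5. cons(cons(cons(e, a), e), f(f(cons(a, cons(e, e)), f(a, a)), a))  →  cons(cons(cons(e, a), e), f(cons(a, cons(e, e)), f(a, a)))   [R2 at 2]
6. cons(cons(cons(e, a), e), f(cons(a, cons(e, e)), f(a, a)))  →  cons(cons(cons(e, a), e), f(cons(a, cons(e, e)), a))   [R2 at 2.2]
7. cons(cons(cons(e, a), e), f(cons(a, cons(e, e)), a))  →  cons(cons(cons(e, a), e), cons(a, cons(e, e)))   [R2 at 2]

Reduce t₂ = cons(f(cons(f(e, f(a, f(a, a))), cons(e, a)), a), f(cons(f(f(cons(a, a), a), a), cons(a, f(a, a))), a)):
1. cons(f(cons(f(e, f(a, f(a, a))), cons(e, a)), a), f(cons(f(f(cons(a, a), a), a), cons(a, f(a, a))), a))  →  cons(cons(f(e, f(a, f(a, a))), cons(e, a)), f(cons(f(f(cons(a, a), a), a), cons(a, f(a, a))), a))   [R2 at 1]
2. cons(cons(f(e, f(a, f(a, a))), cons(e, a)), f(cons(f(f(cons(a, a), a), a), cons(a, f(a, a))), a))  →  cons(cons(f(e, f(a, a)), cons(e, a)), f(cons(f(f(cons(a, a), a), a), cons(a, f(a, a))), a))   [R2 at 1.1.2.2]
3. cons(cons(f(e, f(a, a)), cons(e, a)), f(cons(f(f(cons(a, a), a), a), cons(a, f(a, a))), a))  →  cons(cons(f(e, a), cons(e, a)), f(cons(f(f(cons(a, a), a), a), cons(a, f(a, a))), a))   [R2 at 1.1.2]
4. cons(cons(f(e, a), cons(e, a)), f(cons(f(f(cons(a, a), a), a), cons(a, f(a, a))), a))  →  cons(cons(e, cons(e, a)), f(cons(f(f(cons(a, a), a), a), cons(a, f(a, a))), a))   [R2 at 1.1]
5. cons(cons(e, cons(e, a)), f(cons(f(f(cons(a, a), a), a), cons(a, f(a, a))), a))  →  cons(cons(e, cons(e, a)), cons(f(f(cons(a, a), a), a), cons(a, f(a, a))))   [R2 at 2]
6. cons(cons(e, cons(e, a)), cons(f(f(cons(a, a), a), a), cons(a, f(a, a))))  →  cons(cons(e, cons(e, a)), cons(f(cons(a, a), a), cons(a, f(a, a))))   [R2 at 2.1]
7. cons(cons(e, cons(e, a)), cons(f(cons(a, a), a), cons(a, f(a, a))))  →  cons(cons(e, cons(e, a)), cons(cons(a, a), cons(a, f(a, a))))   [R2 at 2.1]
8. cons(cons(e, cons(e, a)), cons(cons(a, a), cons(a, f(a, a))))  →  cons(cons(e, cons(e, a)), cons(cons(a, a), cons(a, a)))   [R2 at 2.2.2]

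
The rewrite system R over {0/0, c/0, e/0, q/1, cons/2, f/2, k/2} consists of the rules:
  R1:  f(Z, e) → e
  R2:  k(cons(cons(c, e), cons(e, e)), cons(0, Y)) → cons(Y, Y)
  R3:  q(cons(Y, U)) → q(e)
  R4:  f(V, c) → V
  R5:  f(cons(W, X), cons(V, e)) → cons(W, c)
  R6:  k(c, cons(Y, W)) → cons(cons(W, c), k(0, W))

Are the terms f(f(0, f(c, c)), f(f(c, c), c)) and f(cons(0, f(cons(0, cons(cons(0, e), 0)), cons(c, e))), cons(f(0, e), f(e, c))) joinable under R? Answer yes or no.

no — NF(t₁) = 0, NF(t₂) = cons(0, c)

Reduce t₁ = f(f(0, f(c, c)), f(f(c, c), c)):
1. f(f(0, f(c, c)), f(f(c, c), c))  →  f(f(0, c), f(f(c, c), c))   [R4 at 1.2]
2. f(f(0, c), f(f(c, c), c))  →  f(0, f(f(c, c), c))   [R4 at 1]
3. f(0, f(f(c, c), c))  →  f(0, f(c, c))   [R4 at 2]
4. f(0, f(c, c))  →  f(0, c)   [R4 at 2]
5. f(0, c)  →  0   [R4 at ε]

Reduce t₂ = f(cons(0, f(cons(0, cons(cons(0, e), 0)), cons(c, e))), cons(f(0, e), f(e, c))):
1. f(cons(0, f(cons(0, cons(cons(0, e), 0)), cons(c, e))), cons(f(0, e), f(e, c)))  →  f(cons(0, cons(0, c)), cons(f(0, e), f(e, c)))   [R5 at 1.2]
2. f(cons(0, cons(0, c)), cons(f(0, e), f(e, c)))  →  f(cons(0, cons(0, c)), cons(e, f(e, c)))   [R1 at 2.1]
3. f(cons(0, cons(0, c)), cons(e, f(e, c)))  →  f(cons(0, cons(0, c)), cons(e, e))   [R4 at 2.2]
4. f(cons(0, cons(0, c)), cons(e, e))  →  cons(0, c)   [R5 at ε]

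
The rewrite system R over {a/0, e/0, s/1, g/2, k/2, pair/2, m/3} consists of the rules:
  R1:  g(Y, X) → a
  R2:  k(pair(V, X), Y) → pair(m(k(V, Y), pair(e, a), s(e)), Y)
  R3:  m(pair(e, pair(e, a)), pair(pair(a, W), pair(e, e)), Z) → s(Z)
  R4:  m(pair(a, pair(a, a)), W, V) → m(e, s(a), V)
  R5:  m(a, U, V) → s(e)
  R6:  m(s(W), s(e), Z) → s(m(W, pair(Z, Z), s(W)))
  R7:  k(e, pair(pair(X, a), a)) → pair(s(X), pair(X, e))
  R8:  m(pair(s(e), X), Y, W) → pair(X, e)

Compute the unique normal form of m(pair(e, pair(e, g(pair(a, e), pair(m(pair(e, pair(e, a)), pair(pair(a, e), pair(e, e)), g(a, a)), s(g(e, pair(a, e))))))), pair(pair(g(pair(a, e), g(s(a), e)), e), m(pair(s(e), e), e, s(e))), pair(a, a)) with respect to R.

1. m(pair(e, pair(e, g(pair(a, e), pair(m(pair(e, pair(e, a)), pair(pair(a, e), pair(e, e)), g(a, a)), s(g(e, pair(a, e))))))), pair(pair(g(pair(a, e), g(s(a), e)), e), m(pair(s(e), e), e, s(e))), pair(a, a))  →  m(pair(e, pair(e, a)), pair(pair(g(pair(a, e), g(s(a), e)), e), m(pair(s(e), e), e, s(e))), pair(a, a))   [R1 at 1.2.2]
2. m(pair(e, pair(e, a)), pair(pair(g(pair(a, e), g(s(a), e)), e), m(pair(s(e), e), e, s(e))), pair(a, a))  →  m(pair(e, pair(e, a)), pair(pair(a, e), m(pair(s(e), e), e, s(e))), pair(a, a))   [R1 at 2.1.1]
3. m(pair(e, pair(e, a)), pair(pair(a, e), m(pair(s(e), e), e, s(e))), pair(a, a))  →  m(pair(e, pair(e, a)), pair(pair(a, e), pair(e, e)), pair(a, a))   [R8 at 2.2]
4. m(pair(e, pair(e, a)), pair(pair(a, e), pair(e, e)), pair(a, a))  →  s(pair(a, a))   [R3 at ε]

s(pair(a, a))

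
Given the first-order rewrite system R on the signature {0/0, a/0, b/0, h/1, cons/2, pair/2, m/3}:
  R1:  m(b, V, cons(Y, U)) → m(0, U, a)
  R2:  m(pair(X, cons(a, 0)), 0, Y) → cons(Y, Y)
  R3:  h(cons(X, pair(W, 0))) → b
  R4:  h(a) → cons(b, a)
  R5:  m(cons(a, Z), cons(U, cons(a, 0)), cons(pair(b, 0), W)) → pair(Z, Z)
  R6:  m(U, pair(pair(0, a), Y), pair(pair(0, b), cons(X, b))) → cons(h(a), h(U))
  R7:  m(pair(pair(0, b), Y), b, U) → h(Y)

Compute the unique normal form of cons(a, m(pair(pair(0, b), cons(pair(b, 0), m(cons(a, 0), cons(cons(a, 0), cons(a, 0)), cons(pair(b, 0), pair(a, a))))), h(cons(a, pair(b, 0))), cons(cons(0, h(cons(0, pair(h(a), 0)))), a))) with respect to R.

cons(a, b)

1. cons(a, m(pair(pair(0, b), cons(pair(b, 0), m(cons(a, 0), cons(cons(a, 0), cons(a, 0)), cons(pair(b, 0), pair(a, a))))), h(cons(a, pair(b, 0))), cons(cons(0, h(cons(0, pair(h(a), 0)))), a)))  →  cons(a, m(pair(pair(0, b), cons(pair(b, 0), pair(0, 0))), h(cons(a, pair(b, 0))), cons(cons(0, h(cons(0, pair(h(a), 0)))), a)))   [R5 at 2.1.2.2]
2. cons(a, m(pair(pair(0, b), cons(pair(b, 0), pair(0, 0))), h(cons(a, pair(b, 0))), cons(cons(0, h(cons(0, pair(h(a), 0)))), a)))  →  cons(a, m(pair(pair(0, b), cons(pair(b, 0), pair(0, 0))), b, cons(cons(0, h(cons(0, pair(h(a), 0)))), a)))   [R3 at 2.2]
3. cons(a, m(pair(pair(0, b), cons(pair(b, 0), pair(0, 0))), b, cons(cons(0, h(cons(0, pair(h(a), 0)))), a)))  →  cons(a, h(cons(pair(b, 0), pair(0, 0))))   [R7 at 2]
4. cons(a, h(cons(pair(b, 0), pair(0, 0))))  →  cons(a, b)   [R3 at 2]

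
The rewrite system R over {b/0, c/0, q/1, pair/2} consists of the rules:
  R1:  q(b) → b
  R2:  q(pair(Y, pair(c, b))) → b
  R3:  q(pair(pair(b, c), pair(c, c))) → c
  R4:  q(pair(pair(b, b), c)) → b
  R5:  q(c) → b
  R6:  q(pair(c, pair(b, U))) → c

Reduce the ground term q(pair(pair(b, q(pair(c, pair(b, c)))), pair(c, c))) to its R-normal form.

c

1. q(pair(pair(b, q(pair(c, pair(b, c)))), pair(c, c)))  →  q(pair(pair(b, c), pair(c, c)))   [R6 at 1.1.2]
2. q(pair(pair(b, c), pair(c, c)))  →  c   [R3 at ε]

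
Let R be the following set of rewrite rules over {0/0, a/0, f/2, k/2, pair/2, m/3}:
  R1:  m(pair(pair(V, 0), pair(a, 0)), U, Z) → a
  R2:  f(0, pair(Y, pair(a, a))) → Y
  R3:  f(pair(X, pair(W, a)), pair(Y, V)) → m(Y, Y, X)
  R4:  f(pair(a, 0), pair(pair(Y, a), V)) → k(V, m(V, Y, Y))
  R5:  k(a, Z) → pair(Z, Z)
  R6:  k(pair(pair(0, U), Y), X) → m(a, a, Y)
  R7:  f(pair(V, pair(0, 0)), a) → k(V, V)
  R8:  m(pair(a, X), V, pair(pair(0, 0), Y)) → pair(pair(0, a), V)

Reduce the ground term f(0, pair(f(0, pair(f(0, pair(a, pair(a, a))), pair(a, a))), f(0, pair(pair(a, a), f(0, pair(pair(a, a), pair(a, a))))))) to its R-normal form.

1. f(0, pair(f(0, pair(f(0, pair(a, pair(a, a))), pair(a, a))), f(0, pair(pair(a, a), f(0, pair(pair(a, a), pair(a, a)))))))  →  f(0, pair(f(0, pair(a, pair(a, a))), f(0, pair(pair(a, a), f(0, pair(pair(a, a), pair(a, a)))))))   [R2 at 2.1]
2. f(0, pair(f(0, pair(a, pair(a, a))), f(0, pair(pair(a, a), f(0, pair(pair(a, a), pair(a, a)))))))  →  f(0, pair(a, f(0, pair(pair(a, a), f(0, pair(pair(a, a), pair(a, a)))))))   [R2 at 2.1]
3. f(0, pair(a, f(0, pair(pair(a, a), f(0, pair(pair(a, a), pair(a, a)))))))  →  f(0, pair(a, f(0, pair(pair(a, a), pair(a, a)))))   [R2 at 2.2.2.2]
4. f(0, pair(a, f(0, pair(pair(a, a), pair(a, a)))))  →  f(0, pair(a, pair(a, a)))   [R2 at 2.2]
5. f(0, pair(a, pair(a, a)))  →  a   [R2 at ε]

a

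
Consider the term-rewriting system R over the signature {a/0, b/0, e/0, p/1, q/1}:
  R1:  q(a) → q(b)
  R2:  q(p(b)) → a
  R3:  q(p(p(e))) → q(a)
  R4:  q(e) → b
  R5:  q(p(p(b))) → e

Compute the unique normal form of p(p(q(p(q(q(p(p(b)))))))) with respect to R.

1. p(p(q(p(q(q(p(p(b))))))))  →  p(p(q(p(q(e)))))   [R5 at 1.1.1.1.1]
2. p(p(q(p(q(e)))))  →  p(p(q(p(b))))   [R4 at 1.1.1.1]
3. p(p(q(p(b))))  →  p(p(a))   [R2 at 1.1]

p(p(a))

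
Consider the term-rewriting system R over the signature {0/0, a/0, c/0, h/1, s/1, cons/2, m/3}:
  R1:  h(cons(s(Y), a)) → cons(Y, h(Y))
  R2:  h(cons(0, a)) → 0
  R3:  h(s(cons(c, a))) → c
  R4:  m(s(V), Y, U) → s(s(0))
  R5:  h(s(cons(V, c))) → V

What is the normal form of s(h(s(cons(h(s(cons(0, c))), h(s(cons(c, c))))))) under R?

s(0)

1. s(h(s(cons(h(s(cons(0, c))), h(s(cons(c, c)))))))  →  s(h(s(cons(0, h(s(cons(c, c)))))))   [R5 at 1.1.1.1]
2. s(h(s(cons(0, h(s(cons(c, c)))))))  →  s(h(s(cons(0, c))))   [R5 at 1.1.1.2]
3. s(h(s(cons(0, c))))  →  s(0)   [R5 at 1]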